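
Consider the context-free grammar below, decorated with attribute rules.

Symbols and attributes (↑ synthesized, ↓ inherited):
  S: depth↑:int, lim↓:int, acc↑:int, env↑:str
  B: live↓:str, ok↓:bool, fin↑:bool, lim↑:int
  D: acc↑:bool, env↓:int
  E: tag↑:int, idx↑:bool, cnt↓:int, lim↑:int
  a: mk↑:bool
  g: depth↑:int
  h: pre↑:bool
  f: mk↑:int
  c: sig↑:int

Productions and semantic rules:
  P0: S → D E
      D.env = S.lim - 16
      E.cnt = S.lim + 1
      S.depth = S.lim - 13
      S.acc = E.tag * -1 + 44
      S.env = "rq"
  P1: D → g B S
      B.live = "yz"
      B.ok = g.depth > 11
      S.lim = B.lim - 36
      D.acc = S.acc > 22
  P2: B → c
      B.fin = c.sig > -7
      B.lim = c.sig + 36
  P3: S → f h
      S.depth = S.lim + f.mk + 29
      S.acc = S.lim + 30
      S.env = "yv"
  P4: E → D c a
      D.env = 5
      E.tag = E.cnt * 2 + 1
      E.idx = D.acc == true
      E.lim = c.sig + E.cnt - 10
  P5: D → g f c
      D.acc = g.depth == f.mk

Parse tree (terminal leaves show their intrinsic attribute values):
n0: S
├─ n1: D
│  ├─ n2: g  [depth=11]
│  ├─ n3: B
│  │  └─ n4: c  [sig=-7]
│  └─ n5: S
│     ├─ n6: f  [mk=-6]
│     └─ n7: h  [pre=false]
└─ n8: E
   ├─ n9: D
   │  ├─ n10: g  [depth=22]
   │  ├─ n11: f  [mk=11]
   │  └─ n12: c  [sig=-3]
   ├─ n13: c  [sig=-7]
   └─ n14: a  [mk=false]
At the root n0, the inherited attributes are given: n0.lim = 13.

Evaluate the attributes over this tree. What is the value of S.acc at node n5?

1. n0.lim = 13  [given at root]
2. n1.env = -3  [S.lim - 16]
3. n2.depth = 11  [terminal]
4. n3.live = "yz"  ["yz"]
5. n3.ok = false  [g.depth > 11]
6. n4.sig = -7  [terminal]
7. n3.fin = false  [c.sig > -7]
8. n3.lim = 29  [c.sig + 36]
9. n5.lim = -7  [B.lim - 36]
10. n6.mk = -6  [terminal]
11. n7.pre = false  [terminal]
12. n5.depth = 16  [S.lim + f.mk + 29]
13. n5.acc = 23  [S.lim + 30]
14. n5.env = "yv"  ["yv"]
15. n1.acc = true  [S.acc > 22]
16. n8.cnt = 14  [S.lim + 1]
17. n9.env = 5  [5]
18. n10.depth = 22  [terminal]
19. n11.mk = 11  [terminal]
20. n12.sig = -3  [terminal]
21. n9.acc = false  [g.depth == f.mk]
22. n13.sig = -7  [terminal]
23. n14.mk = false  [terminal]
24. n8.tag = 29  [E.cnt * 2 + 1]
25. n8.idx = false  [D.acc == true]
26. n8.lim = -3  [c.sig + E.cnt - 10]
27. n0.depth = 0  [S.lim - 13]
28. n0.acc = 15  [E.tag * -1 + 44]
29. n0.env = "rq"  ["rq"]

23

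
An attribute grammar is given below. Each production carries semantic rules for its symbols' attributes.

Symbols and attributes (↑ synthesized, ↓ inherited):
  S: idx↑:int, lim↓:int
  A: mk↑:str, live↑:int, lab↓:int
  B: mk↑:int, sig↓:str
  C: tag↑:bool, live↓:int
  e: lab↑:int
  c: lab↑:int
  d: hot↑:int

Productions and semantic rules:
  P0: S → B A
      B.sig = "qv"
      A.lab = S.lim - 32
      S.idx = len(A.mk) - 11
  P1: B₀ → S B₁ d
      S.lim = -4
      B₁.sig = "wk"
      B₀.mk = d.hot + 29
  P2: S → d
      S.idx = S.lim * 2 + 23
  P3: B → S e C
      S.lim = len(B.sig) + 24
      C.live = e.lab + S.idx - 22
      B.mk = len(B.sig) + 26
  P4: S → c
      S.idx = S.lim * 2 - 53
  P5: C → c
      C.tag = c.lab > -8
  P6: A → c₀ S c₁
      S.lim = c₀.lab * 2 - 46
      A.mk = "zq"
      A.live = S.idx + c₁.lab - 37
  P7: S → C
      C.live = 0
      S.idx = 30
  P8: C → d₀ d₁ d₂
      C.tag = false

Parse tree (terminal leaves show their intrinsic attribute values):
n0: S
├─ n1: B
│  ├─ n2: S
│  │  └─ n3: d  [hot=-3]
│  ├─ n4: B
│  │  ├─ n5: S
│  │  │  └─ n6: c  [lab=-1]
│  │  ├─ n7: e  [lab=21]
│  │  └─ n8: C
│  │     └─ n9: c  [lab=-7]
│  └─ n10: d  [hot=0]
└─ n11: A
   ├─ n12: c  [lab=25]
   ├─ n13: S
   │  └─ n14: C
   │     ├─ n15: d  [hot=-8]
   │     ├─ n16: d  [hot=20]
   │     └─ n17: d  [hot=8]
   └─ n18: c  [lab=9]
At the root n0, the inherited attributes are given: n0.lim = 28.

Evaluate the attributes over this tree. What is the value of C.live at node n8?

-2

1. n0.lim = 28  [given at root]
2. n1.sig = "qv"  ["qv"]
3. n2.lim = -4  [-4]
4. n3.hot = -3  [terminal]
5. n2.idx = 15  [S.lim * 2 + 23]
6. n4.sig = "wk"  ["wk"]
7. n5.lim = 26  [len(B.sig) + 24]
8. n6.lab = -1  [terminal]
9. n5.idx = -1  [S.lim * 2 - 53]
10. n7.lab = 21  [terminal]
11. n8.live = -2  [e.lab + S.idx - 22]
12. n9.lab = -7  [terminal]
13. n8.tag = true  [c.lab > -8]
14. n4.mk = 28  [len(B.sig) + 26]
15. n10.hot = 0  [terminal]
16. n1.mk = 29  [d.hot + 29]
17. n11.lab = -4  [S.lim - 32]
18. n12.lab = 25  [terminal]
19. n13.lim = 4  [c₀.lab * 2 - 46]
20. n14.live = 0  [0]
21. n15.hot = -8  [terminal]
22. n16.hot = 20  [terminal]
23. n17.hot = 8  [terminal]
24. n14.tag = false  [false]
25. n13.idx = 30  [30]
26. n18.lab = 9  [terminal]
27. n11.mk = "zq"  ["zq"]
28. n11.live = 2  [S.idx + c₁.lab - 37]
29. n0.idx = -9  [len(A.mk) - 11]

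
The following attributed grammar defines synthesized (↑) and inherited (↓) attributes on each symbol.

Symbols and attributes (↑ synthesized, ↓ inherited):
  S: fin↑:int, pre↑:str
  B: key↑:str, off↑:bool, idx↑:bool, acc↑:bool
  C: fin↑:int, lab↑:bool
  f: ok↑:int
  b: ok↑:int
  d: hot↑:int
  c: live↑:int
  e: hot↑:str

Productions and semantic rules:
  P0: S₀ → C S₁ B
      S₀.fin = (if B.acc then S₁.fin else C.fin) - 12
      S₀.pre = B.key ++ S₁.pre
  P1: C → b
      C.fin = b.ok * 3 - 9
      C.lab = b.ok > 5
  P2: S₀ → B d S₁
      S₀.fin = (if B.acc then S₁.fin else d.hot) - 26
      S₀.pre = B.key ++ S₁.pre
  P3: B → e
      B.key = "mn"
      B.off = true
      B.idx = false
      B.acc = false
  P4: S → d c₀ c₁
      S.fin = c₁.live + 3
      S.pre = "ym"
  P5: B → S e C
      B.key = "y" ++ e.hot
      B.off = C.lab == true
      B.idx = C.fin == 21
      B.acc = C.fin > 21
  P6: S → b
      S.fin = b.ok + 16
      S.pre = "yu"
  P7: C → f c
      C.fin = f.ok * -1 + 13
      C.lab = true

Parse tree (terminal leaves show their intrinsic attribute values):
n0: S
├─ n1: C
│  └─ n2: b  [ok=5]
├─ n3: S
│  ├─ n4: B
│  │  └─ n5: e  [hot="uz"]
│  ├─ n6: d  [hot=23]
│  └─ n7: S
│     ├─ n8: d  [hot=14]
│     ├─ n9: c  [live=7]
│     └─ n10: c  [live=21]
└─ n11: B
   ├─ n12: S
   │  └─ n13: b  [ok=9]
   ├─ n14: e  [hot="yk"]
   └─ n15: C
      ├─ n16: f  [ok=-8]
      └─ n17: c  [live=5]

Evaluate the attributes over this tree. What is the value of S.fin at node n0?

-6

1. n2.ok = 5  [terminal]
2. n1.fin = 6  [b.ok * 3 - 9]
3. n1.lab = false  [b.ok > 5]
4. n5.hot = "uz"  [terminal]
5. n4.key = "mn"  ["mn"]
6. n4.off = true  [true]
7. n4.idx = false  [false]
8. n4.acc = false  [false]
9. n6.hot = 23  [terminal]
10. n8.hot = 14  [terminal]
11. n9.live = 7  [terminal]
12. n10.live = 21  [terminal]
13. n7.fin = 24  [c₁.live + 3]
14. n7.pre = "ym"  ["ym"]
15. n3.fin = -3  [(if B.acc then S₁.fin else d.hot) - 26]
16. n3.pre = "mnym"  [B.key ++ S₁.pre]
17. n13.ok = 9  [terminal]
18. n12.fin = 25  [b.ok + 16]
19. n12.pre = "yu"  ["yu"]
20. n14.hot = "yk"  [terminal]
21. n16.ok = -8  [terminal]
22. n17.live = 5  [terminal]
23. n15.fin = 21  [f.ok * -1 + 13]
24. n15.lab = true  [true]
25. n11.key = "yyk"  ["y" ++ e.hot]
26. n11.off = true  [C.lab == true]
27. n11.idx = true  [C.fin == 21]
28. n11.acc = false  [C.fin > 21]
29. n0.fin = -6  [(if B.acc then S₁.fin else C.fin) - 12]
30. n0.pre = "yykmnym"  [B.key ++ S₁.pre]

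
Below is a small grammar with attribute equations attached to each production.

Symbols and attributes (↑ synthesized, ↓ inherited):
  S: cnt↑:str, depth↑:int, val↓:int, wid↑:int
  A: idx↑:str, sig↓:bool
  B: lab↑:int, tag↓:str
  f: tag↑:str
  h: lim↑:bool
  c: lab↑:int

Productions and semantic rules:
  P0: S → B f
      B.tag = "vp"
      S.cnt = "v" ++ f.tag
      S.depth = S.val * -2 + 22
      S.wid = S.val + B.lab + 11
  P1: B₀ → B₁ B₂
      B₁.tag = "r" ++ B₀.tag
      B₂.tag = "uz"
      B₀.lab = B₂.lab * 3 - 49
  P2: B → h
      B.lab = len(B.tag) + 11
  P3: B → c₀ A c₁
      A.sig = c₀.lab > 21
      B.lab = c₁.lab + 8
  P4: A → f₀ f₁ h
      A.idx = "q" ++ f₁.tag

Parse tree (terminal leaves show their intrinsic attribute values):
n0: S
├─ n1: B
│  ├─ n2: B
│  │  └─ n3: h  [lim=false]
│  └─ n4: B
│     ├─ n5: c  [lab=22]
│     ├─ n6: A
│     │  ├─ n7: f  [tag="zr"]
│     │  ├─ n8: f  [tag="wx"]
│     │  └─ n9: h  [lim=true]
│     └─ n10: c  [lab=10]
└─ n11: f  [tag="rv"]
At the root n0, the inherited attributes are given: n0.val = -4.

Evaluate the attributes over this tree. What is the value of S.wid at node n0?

1. n0.val = -4  [given at root]
2. n1.tag = "vp"  ["vp"]
3. n2.tag = "rvp"  ["r" ++ B₀.tag]
4. n3.lim = false  [terminal]
5. n2.lab = 14  [len(B.tag) + 11]
6. n4.tag = "uz"  ["uz"]
7. n5.lab = 22  [terminal]
8. n6.sig = true  [c₀.lab > 21]
9. n7.tag = "zr"  [terminal]
10. n8.tag = "wx"  [terminal]
11. n9.lim = true  [terminal]
12. n6.idx = "qwx"  ["q" ++ f₁.tag]
13. n10.lab = 10  [terminal]
14. n4.lab = 18  [c₁.lab + 8]
15. n1.lab = 5  [B₂.lab * 3 - 49]
16. n11.tag = "rv"  [terminal]
17. n0.cnt = "vrv"  ["v" ++ f.tag]
18. n0.depth = 30  [S.val * -2 + 22]
19. n0.wid = 12  [S.val + B.lab + 11]

12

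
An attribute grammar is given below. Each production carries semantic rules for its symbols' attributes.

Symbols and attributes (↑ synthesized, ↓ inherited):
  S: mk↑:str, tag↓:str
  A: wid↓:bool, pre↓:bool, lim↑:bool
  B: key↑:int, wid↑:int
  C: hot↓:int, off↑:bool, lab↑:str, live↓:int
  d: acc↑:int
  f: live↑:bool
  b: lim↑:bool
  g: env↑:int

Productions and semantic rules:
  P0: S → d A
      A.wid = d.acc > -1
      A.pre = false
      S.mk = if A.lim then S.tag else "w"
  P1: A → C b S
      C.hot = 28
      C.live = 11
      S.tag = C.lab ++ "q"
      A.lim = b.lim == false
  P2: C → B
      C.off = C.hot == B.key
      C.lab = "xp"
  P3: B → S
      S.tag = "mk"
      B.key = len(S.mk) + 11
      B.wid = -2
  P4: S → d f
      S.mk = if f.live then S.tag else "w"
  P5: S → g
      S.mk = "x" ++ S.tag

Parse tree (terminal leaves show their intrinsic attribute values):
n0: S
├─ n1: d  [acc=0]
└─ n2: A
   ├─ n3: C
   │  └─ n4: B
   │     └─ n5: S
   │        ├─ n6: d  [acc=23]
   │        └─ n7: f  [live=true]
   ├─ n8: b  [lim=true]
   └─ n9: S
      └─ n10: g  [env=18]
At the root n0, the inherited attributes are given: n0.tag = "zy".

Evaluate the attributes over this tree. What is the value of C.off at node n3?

false

1. n0.tag = "zy"  [given at root]
2. n1.acc = 0  [terminal]
3. n2.wid = true  [d.acc > -1]
4. n2.pre = false  [false]
5. n3.hot = 28  [28]
6. n3.live = 11  [11]
7. n5.tag = "mk"  ["mk"]
8. n6.acc = 23  [terminal]
9. n7.live = true  [terminal]
10. n5.mk = "mk"  [if f.live then S.tag else "w"]
11. n4.key = 13  [len(S.mk) + 11]
12. n4.wid = -2  [-2]
13. n3.off = false  [C.hot == B.key]
14. n3.lab = "xp"  ["xp"]
15. n8.lim = true  [terminal]
16. n9.tag = "xpq"  [C.lab ++ "q"]
17. n10.env = 18  [terminal]
18. n9.mk = "xxpq"  ["x" ++ S.tag]
19. n2.lim = false  [b.lim == false]
20. n0.mk = "w"  [if A.lim then S.tag else "w"]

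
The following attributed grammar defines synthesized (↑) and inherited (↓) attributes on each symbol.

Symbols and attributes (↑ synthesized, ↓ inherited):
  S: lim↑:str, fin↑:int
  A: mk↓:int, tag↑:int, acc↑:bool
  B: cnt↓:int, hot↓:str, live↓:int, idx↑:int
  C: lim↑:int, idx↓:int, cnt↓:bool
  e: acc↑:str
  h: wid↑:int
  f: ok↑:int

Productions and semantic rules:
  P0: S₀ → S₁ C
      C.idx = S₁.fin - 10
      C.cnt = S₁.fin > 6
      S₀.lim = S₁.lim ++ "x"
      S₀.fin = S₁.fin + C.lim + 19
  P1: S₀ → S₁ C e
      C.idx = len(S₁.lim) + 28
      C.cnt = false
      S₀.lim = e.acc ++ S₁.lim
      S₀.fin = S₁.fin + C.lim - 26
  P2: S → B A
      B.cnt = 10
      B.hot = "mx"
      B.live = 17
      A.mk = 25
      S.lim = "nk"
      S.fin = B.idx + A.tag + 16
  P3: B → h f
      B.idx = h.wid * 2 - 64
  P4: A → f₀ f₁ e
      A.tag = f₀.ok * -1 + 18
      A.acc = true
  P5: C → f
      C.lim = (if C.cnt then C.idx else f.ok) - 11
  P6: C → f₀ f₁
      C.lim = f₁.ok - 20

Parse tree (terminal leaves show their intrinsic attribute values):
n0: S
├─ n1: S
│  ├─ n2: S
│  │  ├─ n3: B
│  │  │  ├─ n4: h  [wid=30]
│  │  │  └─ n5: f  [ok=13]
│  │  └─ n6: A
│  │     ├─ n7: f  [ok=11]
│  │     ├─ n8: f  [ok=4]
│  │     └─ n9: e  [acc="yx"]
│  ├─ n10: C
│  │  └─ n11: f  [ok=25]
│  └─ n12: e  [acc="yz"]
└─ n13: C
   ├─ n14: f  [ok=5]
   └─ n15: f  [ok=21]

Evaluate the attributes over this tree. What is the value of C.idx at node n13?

1. n3.cnt = 10  [10]
2. n3.hot = "mx"  ["mx"]
3. n3.live = 17  [17]
4. n4.wid = 30  [terminal]
5. n5.ok = 13  [terminal]
6. n3.idx = -4  [h.wid * 2 - 64]
7. n6.mk = 25  [25]
8. n7.ok = 11  [terminal]
9. n8.ok = 4  [terminal]
10. n9.acc = "yx"  [terminal]
11. n6.tag = 7  [f₀.ok * -1 + 18]
12. n6.acc = true  [true]
13. n2.lim = "nk"  ["nk"]
14. n2.fin = 19  [B.idx + A.tag + 16]
15. n10.idx = 30  [len(S₁.lim) + 28]
16. n10.cnt = false  [false]
17. n11.ok = 25  [terminal]
18. n10.lim = 14  [(if C.cnt then C.idx else f.ok) - 11]
19. n12.acc = "yz"  [terminal]
20. n1.lim = "yznk"  [e.acc ++ S₁.lim]
21. n1.fin = 7  [S₁.fin + C.lim - 26]
22. n13.idx = -3  [S₁.fin - 10]
23. n13.cnt = true  [S₁.fin > 6]
24. n14.ok = 5  [terminal]
25. n15.ok = 21  [terminal]
26. n13.lim = 1  [f₁.ok - 20]
27. n0.lim = "yznkx"  [S₁.lim ++ "x"]
28. n0.fin = 27  [S₁.fin + C.lim + 19]

-3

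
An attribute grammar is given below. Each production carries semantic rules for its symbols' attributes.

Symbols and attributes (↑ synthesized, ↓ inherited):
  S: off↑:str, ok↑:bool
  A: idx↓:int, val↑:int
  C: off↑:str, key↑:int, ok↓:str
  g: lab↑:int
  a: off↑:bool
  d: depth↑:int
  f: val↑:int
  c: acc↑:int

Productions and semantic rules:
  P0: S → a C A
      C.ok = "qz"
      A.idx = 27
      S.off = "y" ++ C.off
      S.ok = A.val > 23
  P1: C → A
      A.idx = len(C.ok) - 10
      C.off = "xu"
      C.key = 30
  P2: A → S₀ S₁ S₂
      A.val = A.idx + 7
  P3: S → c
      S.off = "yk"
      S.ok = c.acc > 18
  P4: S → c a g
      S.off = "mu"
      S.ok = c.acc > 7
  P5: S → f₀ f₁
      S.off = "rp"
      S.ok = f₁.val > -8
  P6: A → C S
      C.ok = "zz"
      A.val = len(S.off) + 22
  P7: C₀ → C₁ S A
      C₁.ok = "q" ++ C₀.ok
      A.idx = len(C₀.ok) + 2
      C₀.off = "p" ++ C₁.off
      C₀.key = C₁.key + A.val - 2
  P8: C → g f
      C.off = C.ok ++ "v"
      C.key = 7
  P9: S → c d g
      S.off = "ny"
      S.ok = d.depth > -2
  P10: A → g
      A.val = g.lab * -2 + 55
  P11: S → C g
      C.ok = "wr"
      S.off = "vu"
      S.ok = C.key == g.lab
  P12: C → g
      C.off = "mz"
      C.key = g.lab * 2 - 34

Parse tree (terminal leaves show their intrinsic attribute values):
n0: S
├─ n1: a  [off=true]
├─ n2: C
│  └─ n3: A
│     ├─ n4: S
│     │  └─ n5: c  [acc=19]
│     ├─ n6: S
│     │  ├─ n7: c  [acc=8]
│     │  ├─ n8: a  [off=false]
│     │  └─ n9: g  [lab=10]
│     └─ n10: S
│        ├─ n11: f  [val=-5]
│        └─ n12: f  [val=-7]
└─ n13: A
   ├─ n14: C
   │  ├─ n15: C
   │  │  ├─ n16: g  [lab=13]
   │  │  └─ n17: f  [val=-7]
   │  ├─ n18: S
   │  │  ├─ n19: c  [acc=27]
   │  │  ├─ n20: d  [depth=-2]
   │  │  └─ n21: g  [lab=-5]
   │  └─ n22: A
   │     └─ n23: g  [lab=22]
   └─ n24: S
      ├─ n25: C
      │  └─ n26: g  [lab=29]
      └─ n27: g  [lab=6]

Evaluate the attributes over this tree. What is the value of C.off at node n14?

1. n1.off = true  [terminal]
2. n2.ok = "qz"  ["qz"]
3. n3.idx = -8  [len(C.ok) - 10]
4. n5.acc = 19  [terminal]
5. n4.off = "yk"  ["yk"]
6. n4.ok = true  [c.acc > 18]
7. n7.acc = 8  [terminal]
8. n8.off = false  [terminal]
9. n9.lab = 10  [terminal]
10. n6.off = "mu"  ["mu"]
11. n6.ok = true  [c.acc > 7]
12. n11.val = -5  [terminal]
13. n12.val = -7  [terminal]
14. n10.off = "rp"  ["rp"]
15. n10.ok = true  [f₁.val > -8]
16. n3.val = -1  [A.idx + 7]
17. n2.off = "xu"  ["xu"]
18. n2.key = 30  [30]
19. n13.idx = 27  [27]
20. n14.ok = "zz"  ["zz"]
21. n15.ok = "qzz"  ["q" ++ C₀.ok]
22. n16.lab = 13  [terminal]
23. n17.val = -7  [terminal]
24. n15.off = "qzzv"  [C.ok ++ "v"]
25. n15.key = 7  [7]
26. n19.acc = 27  [terminal]
27. n20.depth = -2  [terminal]
28. n21.lab = -5  [terminal]
29. n18.off = "ny"  ["ny"]
30. n18.ok = false  [d.depth > -2]
31. n22.idx = 4  [len(C₀.ok) + 2]
32. n23.lab = 22  [terminal]
33. n22.val = 11  [g.lab * -2 + 55]
34. n14.off = "pqzzv"  ["p" ++ C₁.off]
35. n14.key = 16  [C₁.key + A.val - 2]
36. n25.ok = "wr"  ["wr"]
37. n26.lab = 29  [terminal]
38. n25.off = "mz"  ["mz"]
39. n25.key = 24  [g.lab * 2 - 34]
40. n27.lab = 6  [terminal]
41. n24.off = "vu"  ["vu"]
42. n24.ok = false  [C.key == g.lab]
43. n13.val = 24  [len(S.off) + 22]
44. n0.off = "yxu"  ["y" ++ C.off]
45. n0.ok = true  [A.val > 23]

"pqzzv"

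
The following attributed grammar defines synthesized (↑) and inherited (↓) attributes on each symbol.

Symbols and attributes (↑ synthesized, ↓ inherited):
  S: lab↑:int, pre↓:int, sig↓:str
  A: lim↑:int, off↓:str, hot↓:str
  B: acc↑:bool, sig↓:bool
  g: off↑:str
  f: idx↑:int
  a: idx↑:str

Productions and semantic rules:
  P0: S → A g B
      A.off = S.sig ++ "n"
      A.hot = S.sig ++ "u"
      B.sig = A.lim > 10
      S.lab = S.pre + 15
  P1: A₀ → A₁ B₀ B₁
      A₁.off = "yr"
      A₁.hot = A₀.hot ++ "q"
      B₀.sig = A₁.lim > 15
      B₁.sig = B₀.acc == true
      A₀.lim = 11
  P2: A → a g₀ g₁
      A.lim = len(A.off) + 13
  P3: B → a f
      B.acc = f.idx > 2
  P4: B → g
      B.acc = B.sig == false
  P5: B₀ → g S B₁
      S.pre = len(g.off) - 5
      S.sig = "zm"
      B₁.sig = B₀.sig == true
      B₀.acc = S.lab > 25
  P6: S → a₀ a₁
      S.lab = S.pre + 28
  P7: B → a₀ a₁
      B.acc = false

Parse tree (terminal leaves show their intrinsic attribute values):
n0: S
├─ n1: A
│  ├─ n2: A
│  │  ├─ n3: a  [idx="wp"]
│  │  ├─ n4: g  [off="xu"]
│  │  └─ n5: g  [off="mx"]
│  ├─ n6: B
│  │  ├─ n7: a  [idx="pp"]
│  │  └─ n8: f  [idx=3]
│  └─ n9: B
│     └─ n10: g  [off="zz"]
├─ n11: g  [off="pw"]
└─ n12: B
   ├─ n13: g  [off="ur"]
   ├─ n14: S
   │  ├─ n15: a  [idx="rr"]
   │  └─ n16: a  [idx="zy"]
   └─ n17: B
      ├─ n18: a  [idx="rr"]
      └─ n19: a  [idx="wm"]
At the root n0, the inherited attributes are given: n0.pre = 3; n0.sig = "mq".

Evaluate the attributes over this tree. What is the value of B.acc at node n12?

false

1. n0.pre = 3  [given at root]
2. n0.sig = "mq"  [given at root]
3. n1.off = "mqn"  [S.sig ++ "n"]
4. n1.hot = "mqu"  [S.sig ++ "u"]
5. n2.off = "yr"  ["yr"]
6. n2.hot = "mquq"  [A₀.hot ++ "q"]
7. n3.idx = "wp"  [terminal]
8. n4.off = "xu"  [terminal]
9. n5.off = "mx"  [terminal]
10. n2.lim = 15  [len(A.off) + 13]
11. n6.sig = false  [A₁.lim > 15]
12. n7.idx = "pp"  [terminal]
13. n8.idx = 3  [terminal]
14. n6.acc = true  [f.idx > 2]
15. n9.sig = true  [B₀.acc == true]
16. n10.off = "zz"  [terminal]
17. n9.acc = false  [B.sig == false]
18. n1.lim = 11  [11]
19. n11.off = "pw"  [terminal]
20. n12.sig = true  [A.lim > 10]
21. n13.off = "ur"  [terminal]
22. n14.pre = -3  [len(g.off) - 5]
23. n14.sig = "zm"  ["zm"]
24. n15.idx = "rr"  [terminal]
25. n16.idx = "zy"  [terminal]
26. n14.lab = 25  [S.pre + 28]
27. n17.sig = true  [B₀.sig == true]
28. n18.idx = "rr"  [terminal]
29. n19.idx = "wm"  [terminal]
30. n17.acc = false  [false]
31. n12.acc = false  [S.lab > 25]
32. n0.lab = 18  [S.pre + 15]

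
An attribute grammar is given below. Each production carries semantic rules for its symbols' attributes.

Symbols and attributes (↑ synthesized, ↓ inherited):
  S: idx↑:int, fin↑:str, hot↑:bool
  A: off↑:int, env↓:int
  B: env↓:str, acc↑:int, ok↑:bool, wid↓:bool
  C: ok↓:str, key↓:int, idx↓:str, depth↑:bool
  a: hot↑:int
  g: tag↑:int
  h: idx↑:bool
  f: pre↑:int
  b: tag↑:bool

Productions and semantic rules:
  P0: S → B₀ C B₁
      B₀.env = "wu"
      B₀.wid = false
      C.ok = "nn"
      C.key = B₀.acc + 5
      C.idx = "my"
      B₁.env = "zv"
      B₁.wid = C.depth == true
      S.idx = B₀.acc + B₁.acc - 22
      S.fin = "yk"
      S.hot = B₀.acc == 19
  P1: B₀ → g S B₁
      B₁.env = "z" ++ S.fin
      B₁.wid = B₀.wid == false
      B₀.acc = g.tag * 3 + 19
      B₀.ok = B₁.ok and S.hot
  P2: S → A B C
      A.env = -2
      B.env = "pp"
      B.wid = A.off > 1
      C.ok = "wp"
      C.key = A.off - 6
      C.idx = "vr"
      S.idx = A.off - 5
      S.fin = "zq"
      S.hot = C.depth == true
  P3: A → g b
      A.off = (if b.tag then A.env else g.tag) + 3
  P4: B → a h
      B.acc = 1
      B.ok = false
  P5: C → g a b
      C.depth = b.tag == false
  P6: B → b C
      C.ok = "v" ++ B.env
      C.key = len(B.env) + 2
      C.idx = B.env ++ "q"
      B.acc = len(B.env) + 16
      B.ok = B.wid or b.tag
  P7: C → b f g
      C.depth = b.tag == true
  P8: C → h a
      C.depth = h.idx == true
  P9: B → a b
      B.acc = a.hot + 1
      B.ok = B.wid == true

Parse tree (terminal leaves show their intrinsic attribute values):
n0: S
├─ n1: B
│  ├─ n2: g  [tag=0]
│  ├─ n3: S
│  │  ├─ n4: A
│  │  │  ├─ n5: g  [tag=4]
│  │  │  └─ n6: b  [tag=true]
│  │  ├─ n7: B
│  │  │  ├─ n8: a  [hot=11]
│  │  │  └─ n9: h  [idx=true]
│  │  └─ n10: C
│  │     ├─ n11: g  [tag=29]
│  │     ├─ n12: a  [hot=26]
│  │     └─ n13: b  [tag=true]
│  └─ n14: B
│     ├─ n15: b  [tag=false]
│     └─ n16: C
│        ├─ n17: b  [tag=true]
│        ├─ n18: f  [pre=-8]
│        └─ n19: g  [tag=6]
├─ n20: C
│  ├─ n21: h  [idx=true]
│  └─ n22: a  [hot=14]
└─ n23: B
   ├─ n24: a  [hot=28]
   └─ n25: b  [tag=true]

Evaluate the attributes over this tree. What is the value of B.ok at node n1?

1. n1.env = "wu"  ["wu"]
2. n1.wid = false  [false]
3. n2.tag = 0  [terminal]
4. n4.env = -2  [-2]
5. n5.tag = 4  [terminal]
6. n6.tag = true  [terminal]
7. n4.off = 1  [(if b.tag then A.env else g.tag) + 3]
8. n7.env = "pp"  ["pp"]
9. n7.wid = false  [A.off > 1]
10. n8.hot = 11  [terminal]
11. n9.idx = true  [terminal]
12. n7.acc = 1  [1]
13. n7.ok = false  [false]
14. n10.ok = "wp"  ["wp"]
15. n10.key = -5  [A.off - 6]
16. n10.idx = "vr"  ["vr"]
17. n11.tag = 29  [terminal]
18. n12.hot = 26  [terminal]
19. n13.tag = true  [terminal]
20. n10.depth = false  [b.tag == false]
21. n3.idx = -4  [A.off - 5]
22. n3.fin = "zq"  ["zq"]
23. n3.hot = false  [C.depth == true]
24. n14.env = "zzq"  ["z" ++ S.fin]
25. n14.wid = true  [B₀.wid == false]
26. n15.tag = false  [terminal]
27. n16.ok = "vzzq"  ["v" ++ B.env]
28. n16.key = 5  [len(B.env) + 2]
29. n16.idx = "zzqq"  [B.env ++ "q"]
30. n17.tag = true  [terminal]
31. n18.pre = -8  [terminal]
32. n19.tag = 6  [terminal]
33. n16.depth = true  [b.tag == true]
34. n14.acc = 19  [len(B.env) + 16]
35. n14.ok = true  [B.wid or b.tag]
36. n1.acc = 19  [g.tag * 3 + 19]
37. n1.ok = false  [B₁.ok and S.hot]
38. n20.ok = "nn"  ["nn"]
39. n20.key = 24  [B₀.acc + 5]
40. n20.idx = "my"  ["my"]
41. n21.idx = true  [terminal]
42. n22.hot = 14  [terminal]
43. n20.depth = true  [h.idx == true]
44. n23.env = "zv"  ["zv"]
45. n23.wid = true  [C.depth == true]
46. n24.hot = 28  [terminal]
47. n25.tag = true  [terminal]
48. n23.acc = 29  [a.hot + 1]
49. n23.ok = true  [B.wid == true]
50. n0.idx = 26  [B₀.acc + B₁.acc - 22]
51. n0.fin = "yk"  ["yk"]
52. n0.hot = true  [B₀.acc == 19]

false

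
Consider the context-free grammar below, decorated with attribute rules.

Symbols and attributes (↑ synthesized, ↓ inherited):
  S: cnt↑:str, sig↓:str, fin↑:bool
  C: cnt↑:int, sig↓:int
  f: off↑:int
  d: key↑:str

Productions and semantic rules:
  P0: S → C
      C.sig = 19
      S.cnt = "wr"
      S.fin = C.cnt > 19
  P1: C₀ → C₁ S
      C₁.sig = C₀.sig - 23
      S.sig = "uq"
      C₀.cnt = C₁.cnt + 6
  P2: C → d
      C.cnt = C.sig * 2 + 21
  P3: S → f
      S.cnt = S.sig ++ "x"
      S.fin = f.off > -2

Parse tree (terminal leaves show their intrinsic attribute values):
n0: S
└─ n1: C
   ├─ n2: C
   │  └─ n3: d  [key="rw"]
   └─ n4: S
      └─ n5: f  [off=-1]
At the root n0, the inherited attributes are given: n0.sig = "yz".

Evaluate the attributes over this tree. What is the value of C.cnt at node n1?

19

1. n0.sig = "yz"  [given at root]
2. n1.sig = 19  [19]
3. n2.sig = -4  [C₀.sig - 23]
4. n3.key = "rw"  [terminal]
5. n2.cnt = 13  [C.sig * 2 + 21]
6. n4.sig = "uq"  ["uq"]
7. n5.off = -1  [terminal]
8. n4.cnt = "uqx"  [S.sig ++ "x"]
9. n4.fin = true  [f.off > -2]
10. n1.cnt = 19  [C₁.cnt + 6]
11. n0.cnt = "wr"  ["wr"]
12. n0.fin = false  [C.cnt > 19]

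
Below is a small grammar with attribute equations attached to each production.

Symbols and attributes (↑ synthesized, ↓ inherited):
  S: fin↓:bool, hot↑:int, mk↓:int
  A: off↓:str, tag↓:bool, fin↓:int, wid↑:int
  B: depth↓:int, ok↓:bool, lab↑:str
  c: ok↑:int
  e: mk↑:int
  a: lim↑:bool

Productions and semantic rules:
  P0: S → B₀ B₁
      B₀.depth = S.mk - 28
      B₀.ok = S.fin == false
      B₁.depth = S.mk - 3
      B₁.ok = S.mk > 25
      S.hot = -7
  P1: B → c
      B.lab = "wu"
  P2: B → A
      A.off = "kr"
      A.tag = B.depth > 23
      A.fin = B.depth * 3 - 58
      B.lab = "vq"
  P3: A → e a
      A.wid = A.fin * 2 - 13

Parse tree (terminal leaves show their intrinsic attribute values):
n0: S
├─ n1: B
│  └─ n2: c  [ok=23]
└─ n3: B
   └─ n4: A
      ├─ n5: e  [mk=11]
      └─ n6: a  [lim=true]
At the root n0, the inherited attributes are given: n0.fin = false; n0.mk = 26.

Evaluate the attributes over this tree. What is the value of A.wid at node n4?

1. n0.fin = false  [given at root]
2. n0.mk = 26  [given at root]
3. n1.depth = -2  [S.mk - 28]
4. n1.ok = true  [S.fin == false]
5. n2.ok = 23  [terminal]
6. n1.lab = "wu"  ["wu"]
7. n3.depth = 23  [S.mk - 3]
8. n3.ok = true  [S.mk > 25]
9. n4.off = "kr"  ["kr"]
10. n4.tag = false  [B.depth > 23]
11. n4.fin = 11  [B.depth * 3 - 58]
12. n5.mk = 11  [terminal]
13. n6.lim = true  [terminal]
14. n4.wid = 9  [A.fin * 2 - 13]
15. n3.lab = "vq"  ["vq"]
16. n0.hot = -7  [-7]

9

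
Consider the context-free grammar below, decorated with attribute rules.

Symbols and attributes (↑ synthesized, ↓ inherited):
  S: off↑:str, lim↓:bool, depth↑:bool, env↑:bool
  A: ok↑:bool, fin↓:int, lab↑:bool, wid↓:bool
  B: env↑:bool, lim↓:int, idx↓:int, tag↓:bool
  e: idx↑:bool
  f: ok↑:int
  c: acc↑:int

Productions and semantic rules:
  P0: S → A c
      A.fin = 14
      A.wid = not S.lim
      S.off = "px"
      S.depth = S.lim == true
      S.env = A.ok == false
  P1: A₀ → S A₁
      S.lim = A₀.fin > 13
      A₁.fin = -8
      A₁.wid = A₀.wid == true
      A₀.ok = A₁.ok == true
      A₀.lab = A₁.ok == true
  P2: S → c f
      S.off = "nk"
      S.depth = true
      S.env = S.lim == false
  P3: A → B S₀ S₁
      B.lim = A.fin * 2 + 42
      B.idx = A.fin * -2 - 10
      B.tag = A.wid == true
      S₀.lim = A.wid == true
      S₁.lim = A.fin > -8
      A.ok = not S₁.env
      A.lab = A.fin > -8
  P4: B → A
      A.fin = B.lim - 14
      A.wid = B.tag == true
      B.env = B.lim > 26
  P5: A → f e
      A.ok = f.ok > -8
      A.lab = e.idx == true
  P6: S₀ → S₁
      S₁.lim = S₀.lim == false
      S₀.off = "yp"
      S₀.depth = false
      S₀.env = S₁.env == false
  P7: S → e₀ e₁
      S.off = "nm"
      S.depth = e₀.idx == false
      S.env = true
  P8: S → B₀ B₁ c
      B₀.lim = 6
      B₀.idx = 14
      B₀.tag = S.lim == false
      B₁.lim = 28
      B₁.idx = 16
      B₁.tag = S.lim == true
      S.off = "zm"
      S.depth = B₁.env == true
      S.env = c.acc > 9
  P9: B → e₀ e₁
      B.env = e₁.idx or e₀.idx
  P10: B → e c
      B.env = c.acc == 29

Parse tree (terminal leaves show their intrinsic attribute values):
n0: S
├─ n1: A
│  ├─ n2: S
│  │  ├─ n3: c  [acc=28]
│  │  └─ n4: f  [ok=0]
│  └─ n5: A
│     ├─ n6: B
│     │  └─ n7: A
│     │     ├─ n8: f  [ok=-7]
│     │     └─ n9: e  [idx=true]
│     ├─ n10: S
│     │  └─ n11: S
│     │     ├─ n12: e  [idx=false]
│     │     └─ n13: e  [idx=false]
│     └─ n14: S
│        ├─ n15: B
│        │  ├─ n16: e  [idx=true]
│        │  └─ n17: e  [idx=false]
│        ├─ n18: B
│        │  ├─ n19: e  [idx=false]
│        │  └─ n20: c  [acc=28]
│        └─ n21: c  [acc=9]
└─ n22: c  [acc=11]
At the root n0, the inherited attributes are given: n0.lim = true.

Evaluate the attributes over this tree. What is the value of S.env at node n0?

1. n0.lim = true  [given at root]
2. n1.fin = 14  [14]
3. n1.wid = false  [not S.lim]
4. n2.lim = true  [A₀.fin > 13]
5. n3.acc = 28  [terminal]
6. n4.ok = 0  [terminal]
7. n2.off = "nk"  ["nk"]
8. n2.depth = true  [true]
9. n2.env = false  [S.lim == false]
10. n5.fin = -8  [-8]
11. n5.wid = false  [A₀.wid == true]
12. n6.lim = 26  [A.fin * 2 + 42]
13. n6.idx = 6  [A.fin * -2 - 10]
14. n6.tag = false  [A.wid == true]
15. n7.fin = 12  [B.lim - 14]
16. n7.wid = false  [B.tag == true]
17. n8.ok = -7  [terminal]
18. n9.idx = true  [terminal]
19. n7.ok = true  [f.ok > -8]
20. n7.lab = true  [e.idx == true]
21. n6.env = false  [B.lim > 26]
22. n10.lim = false  [A.wid == true]
23. n11.lim = true  [S₀.lim == false]
24. n12.idx = false  [terminal]
25. n13.idx = false  [terminal]
26. n11.off = "nm"  ["nm"]
27. n11.depth = true  [e₀.idx == false]
28. n11.env = true  [true]
29. n10.off = "yp"  ["yp"]
30. n10.depth = false  [false]
31. n10.env = false  [S₁.env == false]
32. n14.lim = false  [A.fin > -8]
33. n15.lim = 6  [6]
34. n15.idx = 14  [14]
35. n15.tag = true  [S.lim == false]
36. n16.idx = true  [terminal]
37. n17.idx = false  [terminal]
38. n15.env = true  [e₁.idx or e₀.idx]
39. n18.lim = 28  [28]
40. n18.idx = 16  [16]
41. n18.tag = false  [S.lim == true]
42. n19.idx = false  [terminal]
43. n20.acc = 28  [terminal]
44. n18.env = false  [c.acc == 29]
45. n21.acc = 9  [terminal]
46. n14.off = "zm"  ["zm"]
47. n14.depth = false  [B₁.env == true]
48. n14.env = false  [c.acc > 9]
49. n5.ok = true  [not S₁.env]
50. n5.lab = false  [A.fin > -8]
51. n1.ok = true  [A₁.ok == true]
52. n1.lab = true  [A₁.ok == true]
53. n22.acc = 11  [terminal]
54. n0.off = "px"  ["px"]
55. n0.depth = true  [S.lim == true]
56. n0.env = false  [A.ok == false]

false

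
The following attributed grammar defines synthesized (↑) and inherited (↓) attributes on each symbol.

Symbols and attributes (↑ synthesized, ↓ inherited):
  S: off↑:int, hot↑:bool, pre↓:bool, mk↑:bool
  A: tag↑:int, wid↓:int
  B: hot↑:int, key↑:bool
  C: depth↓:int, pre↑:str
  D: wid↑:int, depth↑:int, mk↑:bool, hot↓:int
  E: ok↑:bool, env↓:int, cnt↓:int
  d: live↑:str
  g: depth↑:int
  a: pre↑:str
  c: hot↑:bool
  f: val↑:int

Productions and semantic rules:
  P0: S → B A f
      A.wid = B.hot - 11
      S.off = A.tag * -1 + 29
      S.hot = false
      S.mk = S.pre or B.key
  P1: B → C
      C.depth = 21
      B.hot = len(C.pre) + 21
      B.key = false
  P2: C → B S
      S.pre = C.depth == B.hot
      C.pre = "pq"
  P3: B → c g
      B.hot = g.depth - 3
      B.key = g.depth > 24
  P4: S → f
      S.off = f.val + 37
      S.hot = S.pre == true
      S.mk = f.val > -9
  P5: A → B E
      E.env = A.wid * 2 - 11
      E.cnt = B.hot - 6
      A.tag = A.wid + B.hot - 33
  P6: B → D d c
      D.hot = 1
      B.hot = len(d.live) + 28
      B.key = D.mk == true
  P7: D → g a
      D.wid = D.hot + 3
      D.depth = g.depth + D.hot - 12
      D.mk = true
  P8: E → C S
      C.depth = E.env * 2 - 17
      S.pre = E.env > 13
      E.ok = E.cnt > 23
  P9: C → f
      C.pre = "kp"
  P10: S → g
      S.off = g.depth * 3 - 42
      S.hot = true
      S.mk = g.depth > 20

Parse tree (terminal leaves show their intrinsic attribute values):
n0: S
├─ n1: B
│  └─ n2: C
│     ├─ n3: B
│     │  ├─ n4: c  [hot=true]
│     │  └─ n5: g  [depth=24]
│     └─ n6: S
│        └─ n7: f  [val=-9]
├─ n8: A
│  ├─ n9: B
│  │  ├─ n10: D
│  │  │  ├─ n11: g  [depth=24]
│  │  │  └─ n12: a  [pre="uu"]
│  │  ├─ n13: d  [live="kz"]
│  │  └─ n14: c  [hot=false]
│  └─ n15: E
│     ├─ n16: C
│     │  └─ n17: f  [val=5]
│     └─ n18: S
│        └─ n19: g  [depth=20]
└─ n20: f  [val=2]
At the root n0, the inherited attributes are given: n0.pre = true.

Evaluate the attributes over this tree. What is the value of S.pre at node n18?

1. n0.pre = true  [given at root]
2. n2.depth = 21  [21]
3. n4.hot = true  [terminal]
4. n5.depth = 24  [terminal]
5. n3.hot = 21  [g.depth - 3]
6. n3.key = false  [g.depth > 24]
7. n6.pre = true  [C.depth == B.hot]
8. n7.val = -9  [terminal]
9. n6.off = 28  [f.val + 37]
10. n6.hot = true  [S.pre == true]
11. n6.mk = false  [f.val > -9]
12. n2.pre = "pq"  ["pq"]
13. n1.hot = 23  [len(C.pre) + 21]
14. n1.key = false  [false]
15. n8.wid = 12  [B.hot - 11]
16. n10.hot = 1  [1]
17. n11.depth = 24  [terminal]
18. n12.pre = "uu"  [terminal]
19. n10.wid = 4  [D.hot + 3]
20. n10.depth = 13  [g.depth + D.hot - 12]
21. n10.mk = true  [true]
22. n13.live = "kz"  [terminal]
23. n14.hot = false  [terminal]
24. n9.hot = 30  [len(d.live) + 28]
25. n9.key = true  [D.mk == true]
26. n15.env = 13  [A.wid * 2 - 11]
27. n15.cnt = 24  [B.hot - 6]
28. n16.depth = 9  [E.env * 2 - 17]
29. n17.val = 5  [terminal]
30. n16.pre = "kp"  ["kp"]
31. n18.pre = false  [E.env > 13]
32. n19.depth = 20  [terminal]
33. n18.off = 18  [g.depth * 3 - 42]
34. n18.hot = true  [true]
35. n18.mk = false  [g.depth > 20]
36. n15.ok = true  [E.cnt > 23]
37. n8.tag = 9  [A.wid + B.hot - 33]
38. n20.val = 2  [terminal]
39. n0.off = 20  [A.tag * -1 + 29]
40. n0.hot = false  [false]
41. n0.mk = true  [S.pre or B.key]

false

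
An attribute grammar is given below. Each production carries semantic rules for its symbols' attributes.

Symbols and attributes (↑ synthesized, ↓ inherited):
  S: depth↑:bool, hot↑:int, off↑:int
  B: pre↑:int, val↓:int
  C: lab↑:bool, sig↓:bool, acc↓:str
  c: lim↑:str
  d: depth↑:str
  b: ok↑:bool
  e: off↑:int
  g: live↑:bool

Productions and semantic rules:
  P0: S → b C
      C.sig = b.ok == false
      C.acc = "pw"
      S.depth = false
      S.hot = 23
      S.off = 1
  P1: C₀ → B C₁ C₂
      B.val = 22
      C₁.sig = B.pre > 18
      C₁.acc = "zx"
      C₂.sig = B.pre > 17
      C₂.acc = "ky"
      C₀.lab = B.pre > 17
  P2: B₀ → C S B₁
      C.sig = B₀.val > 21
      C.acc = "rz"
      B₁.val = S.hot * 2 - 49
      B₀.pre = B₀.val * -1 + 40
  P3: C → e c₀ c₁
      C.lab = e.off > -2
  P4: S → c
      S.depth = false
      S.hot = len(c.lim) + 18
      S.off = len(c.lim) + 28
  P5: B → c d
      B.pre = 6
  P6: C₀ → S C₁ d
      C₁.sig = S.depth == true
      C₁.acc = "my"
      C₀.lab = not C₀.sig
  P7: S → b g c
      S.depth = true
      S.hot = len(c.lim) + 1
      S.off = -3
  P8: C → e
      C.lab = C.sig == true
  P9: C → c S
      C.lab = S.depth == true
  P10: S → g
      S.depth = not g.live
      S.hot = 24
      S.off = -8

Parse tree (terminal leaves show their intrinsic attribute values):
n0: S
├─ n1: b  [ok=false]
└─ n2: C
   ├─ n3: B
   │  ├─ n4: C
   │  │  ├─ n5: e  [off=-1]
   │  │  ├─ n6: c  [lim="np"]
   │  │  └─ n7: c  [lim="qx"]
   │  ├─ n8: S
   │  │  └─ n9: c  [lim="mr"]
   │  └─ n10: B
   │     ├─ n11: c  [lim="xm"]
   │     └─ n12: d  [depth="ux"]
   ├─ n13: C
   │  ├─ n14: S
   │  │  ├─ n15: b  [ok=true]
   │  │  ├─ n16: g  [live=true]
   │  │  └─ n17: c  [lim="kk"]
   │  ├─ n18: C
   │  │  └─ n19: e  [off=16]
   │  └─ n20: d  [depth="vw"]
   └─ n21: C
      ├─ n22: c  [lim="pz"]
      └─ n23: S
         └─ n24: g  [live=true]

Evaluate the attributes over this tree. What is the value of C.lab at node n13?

1. n1.ok = false  [terminal]
2. n2.sig = true  [b.ok == false]
3. n2.acc = "pw"  ["pw"]
4. n3.val = 22  [22]
5. n4.sig = true  [B₀.val > 21]
6. n4.acc = "rz"  ["rz"]
7. n5.off = -1  [terminal]
8. n6.lim = "np"  [terminal]
9. n7.lim = "qx"  [terminal]
10. n4.lab = true  [e.off > -2]
11. n9.lim = "mr"  [terminal]
12. n8.depth = false  [false]
13. n8.hot = 20  [len(c.lim) + 18]
14. n8.off = 30  [len(c.lim) + 28]
15. n10.val = -9  [S.hot * 2 - 49]
16. n11.lim = "xm"  [terminal]
17. n12.depth = "ux"  [terminal]
18. n10.pre = 6  [6]
19. n3.pre = 18  [B₀.val * -1 + 40]
20. n13.sig = false  [B.pre > 18]
21. n13.acc = "zx"  ["zx"]
22. n15.ok = true  [terminal]
23. n16.live = true  [terminal]
24. n17.lim = "kk"  [terminal]
25. n14.depth = true  [true]
26. n14.hot = 3  [len(c.lim) + 1]
27. n14.off = -3  [-3]
28. n18.sig = true  [S.depth == true]
29. n18.acc = "my"  ["my"]
30. n19.off = 16  [terminal]
31. n18.lab = true  [C.sig == true]
32. n20.depth = "vw"  [terminal]
33. n13.lab = true  [not C₀.sig]
34. n21.sig = true  [B.pre > 17]
35. n21.acc = "ky"  ["ky"]
36. n22.lim = "pz"  [terminal]
37. n24.live = true  [terminal]
38. n23.depth = false  [not g.live]
39. n23.hot = 24  [24]
40. n23.off = -8  [-8]
41. n21.lab = false  [S.depth == true]
42. n2.lab = true  [B.pre > 17]
43. n0.depth = false  [false]
44. n0.hot = 23  [23]
45. n0.off = 1  [1]

true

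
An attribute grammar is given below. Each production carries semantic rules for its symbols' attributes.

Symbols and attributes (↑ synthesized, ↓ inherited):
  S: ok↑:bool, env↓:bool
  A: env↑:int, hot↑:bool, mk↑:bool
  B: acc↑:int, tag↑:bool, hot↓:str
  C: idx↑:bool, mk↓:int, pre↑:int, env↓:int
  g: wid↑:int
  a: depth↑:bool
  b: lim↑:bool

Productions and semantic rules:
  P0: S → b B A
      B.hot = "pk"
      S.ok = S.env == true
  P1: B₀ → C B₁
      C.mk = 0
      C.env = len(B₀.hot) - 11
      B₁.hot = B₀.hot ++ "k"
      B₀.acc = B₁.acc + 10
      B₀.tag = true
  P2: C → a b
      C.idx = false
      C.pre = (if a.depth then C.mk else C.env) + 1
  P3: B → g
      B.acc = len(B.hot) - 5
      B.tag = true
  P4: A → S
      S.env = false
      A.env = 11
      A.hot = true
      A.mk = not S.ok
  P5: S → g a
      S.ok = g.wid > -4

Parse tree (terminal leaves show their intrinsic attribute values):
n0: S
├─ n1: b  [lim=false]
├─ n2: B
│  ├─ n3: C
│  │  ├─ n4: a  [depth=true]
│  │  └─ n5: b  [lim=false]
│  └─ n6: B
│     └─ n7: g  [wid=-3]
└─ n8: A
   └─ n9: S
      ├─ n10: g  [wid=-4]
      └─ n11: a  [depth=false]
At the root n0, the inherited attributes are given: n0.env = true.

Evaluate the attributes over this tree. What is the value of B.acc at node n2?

1. n0.env = true  [given at root]
2. n1.lim = false  [terminal]
3. n2.hot = "pk"  ["pk"]
4. n3.mk = 0  [0]
5. n3.env = -9  [len(B₀.hot) - 11]
6. n4.depth = true  [terminal]
7. n5.lim = false  [terminal]
8. n3.idx = false  [false]
9. n3.pre = 1  [(if a.depth then C.mk else C.env) + 1]
10. n6.hot = "pkk"  [B₀.hot ++ "k"]
11. n7.wid = -3  [terminal]
12. n6.acc = -2  [len(B.hot) - 5]
13. n6.tag = true  [true]
14. n2.acc = 8  [B₁.acc + 10]
15. n2.tag = true  [true]
16. n9.env = false  [false]
17. n10.wid = -4  [terminal]
18. n11.depth = false  [terminal]
19. n9.ok = false  [g.wid > -4]
20. n8.env = 11  [11]
21. n8.hot = true  [true]
22. n8.mk = true  [not S.ok]
23. n0.ok = true  [S.env == true]

8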